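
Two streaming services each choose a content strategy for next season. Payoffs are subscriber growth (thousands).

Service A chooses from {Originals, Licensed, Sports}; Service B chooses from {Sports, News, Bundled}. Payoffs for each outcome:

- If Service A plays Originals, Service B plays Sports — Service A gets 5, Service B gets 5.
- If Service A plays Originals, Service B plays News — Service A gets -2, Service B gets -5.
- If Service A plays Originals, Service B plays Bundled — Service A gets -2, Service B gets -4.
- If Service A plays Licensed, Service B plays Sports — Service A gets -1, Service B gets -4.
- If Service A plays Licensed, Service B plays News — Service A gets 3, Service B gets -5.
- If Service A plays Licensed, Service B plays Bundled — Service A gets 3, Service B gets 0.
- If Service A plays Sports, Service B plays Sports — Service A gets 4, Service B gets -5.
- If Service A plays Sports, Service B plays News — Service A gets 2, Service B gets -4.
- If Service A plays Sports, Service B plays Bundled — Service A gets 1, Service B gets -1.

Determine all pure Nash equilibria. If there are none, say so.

Service A against Sports: payoffs 5, -1, 4 → best response Originals.
Service A against News: payoffs -2, 3, 2 → best response Licensed.
Service A against Bundled: payoffs -2, 3, 1 → best response Licensed.
Service B against Originals: payoffs 5, -5, -4 → best response Sports.
Service B against Licensed: payoffs -4, -5, 0 → best response Bundled.
Service B against Sports: payoffs -5, -4, -1 → best response Bundled.
Mutual best responses: (Originals, Sports); (Licensed, Bundled).

(Originals, Sports), (Licensed, Bundled)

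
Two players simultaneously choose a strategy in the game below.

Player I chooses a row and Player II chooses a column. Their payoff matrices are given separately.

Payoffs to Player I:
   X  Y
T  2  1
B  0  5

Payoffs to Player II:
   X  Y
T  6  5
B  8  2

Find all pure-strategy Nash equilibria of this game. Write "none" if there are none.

Player I against X: payoffs 2, 0 → best response T.
Player I against Y: payoffs 1, 5 → best response B.
Player II against T: payoffs 6, 5 → best response X.
Player II against B: payoffs 8, 2 → best response X.
Mutual best responses: (T, X).

The unique pure-strategy Nash equilibrium is (T, X).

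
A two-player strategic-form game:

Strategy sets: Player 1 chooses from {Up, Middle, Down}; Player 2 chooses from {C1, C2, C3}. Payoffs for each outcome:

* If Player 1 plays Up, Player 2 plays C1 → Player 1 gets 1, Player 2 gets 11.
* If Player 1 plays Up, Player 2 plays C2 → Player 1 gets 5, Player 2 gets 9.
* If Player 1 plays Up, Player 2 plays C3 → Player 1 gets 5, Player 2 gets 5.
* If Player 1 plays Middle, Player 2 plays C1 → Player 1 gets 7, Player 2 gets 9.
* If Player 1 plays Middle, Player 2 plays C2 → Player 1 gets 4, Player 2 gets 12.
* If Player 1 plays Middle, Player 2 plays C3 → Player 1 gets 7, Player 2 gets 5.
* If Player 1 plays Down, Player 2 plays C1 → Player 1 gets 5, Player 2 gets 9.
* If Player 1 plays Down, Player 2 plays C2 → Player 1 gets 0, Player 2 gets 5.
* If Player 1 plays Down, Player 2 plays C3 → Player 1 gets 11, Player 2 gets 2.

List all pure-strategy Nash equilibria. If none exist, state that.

none

For each strategy profile, look for a profitable unilateral deviation.
(Up, C1): Player 1 can switch to Middle (1 → 7). Not NE.
(Up, C2): Player 2 can switch to C1 (9 → 11). Not NE.
(Up, C3): Player 1 can switch to Middle (5 → 7). Not NE.
(Middle, C1): Player 2 can switch to C2 (9 → 12). Not NE.
(Middle, C2): Player 1 can switch to Up (4 → 5). Not NE.
(Middle, C3): Player 1 can switch to Down (7 → 11). Not NE.
(The remaining 3 profiles each have a profitable deviation by the same check.)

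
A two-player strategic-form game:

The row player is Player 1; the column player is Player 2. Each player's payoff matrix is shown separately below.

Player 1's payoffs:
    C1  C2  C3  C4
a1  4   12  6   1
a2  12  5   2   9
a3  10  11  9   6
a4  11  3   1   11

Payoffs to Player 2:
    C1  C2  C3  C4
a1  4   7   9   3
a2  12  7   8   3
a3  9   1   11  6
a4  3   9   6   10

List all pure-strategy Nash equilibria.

(a2, C1); (a3, C3); (a4, C4)

Player 1 against C1: payoffs 4, 12, 10, 11 → best response a2.
Player 1 against C2: payoffs 12, 5, 11, 3 → best response a1.
Player 1 against C3: payoffs 6, 2, 9, 1 → best response a3.
Player 1 against C4: payoffs 1, 9, 6, 11 → best response a4.
Player 2 against a1: payoffs 4, 7, 9, 3 → best response C3.
Player 2 against a2: payoffs 12, 7, 8, 3 → best response C1.
Player 2 against a3: payoffs 9, 1, 11, 6 → best response C3.
Player 2 against a4: payoffs 3, 9, 6, 10 → best response C4.
Mutual best responses: (a2, C1); (a3, C3); (a4, C4).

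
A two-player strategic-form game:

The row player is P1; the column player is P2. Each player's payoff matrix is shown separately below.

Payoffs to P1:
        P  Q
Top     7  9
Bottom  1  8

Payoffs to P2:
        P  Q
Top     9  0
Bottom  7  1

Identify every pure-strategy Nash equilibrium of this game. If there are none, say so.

The unique pure-strategy Nash equilibrium is (Top, P).

P1 against P: payoffs 7, 1 → best response Top.
P1 against Q: payoffs 9, 8 → best response Top.
P2 against Top: payoffs 9, 0 → best response P.
P2 against Bottom: payoffs 7, 1 → best response P.
Mutual best responses: (Top, P).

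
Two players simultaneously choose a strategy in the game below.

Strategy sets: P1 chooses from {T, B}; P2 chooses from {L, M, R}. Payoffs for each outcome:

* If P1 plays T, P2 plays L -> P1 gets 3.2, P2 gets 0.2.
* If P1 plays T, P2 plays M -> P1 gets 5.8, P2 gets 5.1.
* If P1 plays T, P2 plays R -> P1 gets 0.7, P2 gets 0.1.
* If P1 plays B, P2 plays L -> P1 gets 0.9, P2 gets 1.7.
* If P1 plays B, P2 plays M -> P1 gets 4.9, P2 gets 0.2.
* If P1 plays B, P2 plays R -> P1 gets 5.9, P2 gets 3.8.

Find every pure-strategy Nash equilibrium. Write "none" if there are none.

P1 against L: payoffs 3.2, 0.9 → best response T.
P1 against M: payoffs 5.8, 4.9 → best response T.
P1 against R: payoffs 0.7, 5.9 → best response B.
P2 against T: payoffs 0.2, 5.1, 0.1 → best response M.
P2 against B: payoffs 1.7, 0.2, 3.8 → best response R.
Mutual best responses: (T, M); (B, R).

Pure-strategy Nash equilibria: (T, M), (B, R)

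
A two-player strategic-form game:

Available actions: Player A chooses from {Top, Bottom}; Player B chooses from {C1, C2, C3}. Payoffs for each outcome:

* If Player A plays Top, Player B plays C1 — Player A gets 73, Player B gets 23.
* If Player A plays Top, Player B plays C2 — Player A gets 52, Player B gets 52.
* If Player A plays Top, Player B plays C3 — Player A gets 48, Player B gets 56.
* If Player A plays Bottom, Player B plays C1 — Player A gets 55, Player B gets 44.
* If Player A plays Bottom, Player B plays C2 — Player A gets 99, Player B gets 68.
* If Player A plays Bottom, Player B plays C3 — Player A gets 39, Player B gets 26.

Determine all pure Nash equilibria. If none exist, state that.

The pure Nash equilibria are (Top, C3), (Bottom, C2).

For each player, find the best response to each opponent profile; mutual best responses are the pure NE.
Player A against C1: payoffs 73, 55 → best response Top.
Player A against C2: payoffs 52, 99 → best response Bottom.
Player A against C3: payoffs 48, 39 → best response Top.
Player B against Top: payoffs 23, 52, 56 → best response C3.
Player B against Bottom: payoffs 44, 68, 26 → best response C2.
Mutual best responses: (Top, C3); (Bottom, C2).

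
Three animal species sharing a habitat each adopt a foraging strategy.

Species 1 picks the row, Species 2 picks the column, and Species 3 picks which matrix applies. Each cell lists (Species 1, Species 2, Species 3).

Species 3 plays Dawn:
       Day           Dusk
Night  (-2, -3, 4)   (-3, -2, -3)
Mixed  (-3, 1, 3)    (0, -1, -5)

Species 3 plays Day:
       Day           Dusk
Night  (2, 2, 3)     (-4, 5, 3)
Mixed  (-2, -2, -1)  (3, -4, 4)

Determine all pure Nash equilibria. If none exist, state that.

Species 1 against (Day, Dawn): payoffs -2, -3 → best response Night.
Species 1 against (Day, Day): payoffs 2, -2 → best response Night.
Species 1 against (Dusk, Dawn): payoffs -3, 0 → best response Mixed.
Species 1 against (Dusk, Day): payoffs -4, 3 → best response Mixed.
Species 2 against (Night, Dawn): payoffs -3, -2 → best response Dusk.
Species 2 against (Night, Day): payoffs 2, 5 → best response Dusk.
Species 2 against (Mixed, Dawn): payoffs 1, -1 → best response Day.
Species 2 against (Mixed, Day): payoffs -2, -4 → best response Day.
Species 3 against (Night, Day): payoffs 4, 3 → best response Dawn.
Species 3 against (Night, Dusk): payoffs -3, 3 → best response Day.
Species 3 against (Mixed, Day): payoffs 3, -1 → best response Dawn.
Species 3 against (Mixed, Dusk): payoffs -5, 4 → best response Day.
No profile is a mutual best response for all players.

No pure-strategy Nash equilibrium.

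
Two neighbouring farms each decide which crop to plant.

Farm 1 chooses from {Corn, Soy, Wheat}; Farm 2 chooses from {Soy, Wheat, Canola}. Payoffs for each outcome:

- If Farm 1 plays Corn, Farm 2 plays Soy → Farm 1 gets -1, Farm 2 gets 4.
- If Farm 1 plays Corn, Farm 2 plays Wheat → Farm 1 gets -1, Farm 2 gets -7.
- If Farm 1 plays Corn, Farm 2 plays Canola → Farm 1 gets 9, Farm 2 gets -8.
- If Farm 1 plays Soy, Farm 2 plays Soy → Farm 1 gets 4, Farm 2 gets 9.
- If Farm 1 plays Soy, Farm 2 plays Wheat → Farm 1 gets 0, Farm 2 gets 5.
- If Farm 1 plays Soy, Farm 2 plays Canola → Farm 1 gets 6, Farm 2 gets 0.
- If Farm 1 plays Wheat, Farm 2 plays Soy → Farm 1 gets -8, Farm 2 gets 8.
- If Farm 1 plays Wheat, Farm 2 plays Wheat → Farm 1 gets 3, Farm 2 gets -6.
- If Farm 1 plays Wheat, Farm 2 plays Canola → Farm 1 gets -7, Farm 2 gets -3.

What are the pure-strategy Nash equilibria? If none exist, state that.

For each player, find the best response to each opponent profile; mutual best responses are the pure NE.
Farm 1 against Soy: payoffs -1, 4, -8 → best response Soy.
Farm 1 against Wheat: payoffs -1, 0, 3 → best response Wheat.
Farm 1 against Canola: payoffs 9, 6, -7 → best response Corn.
Farm 2 against Corn: payoffs 4, -7, -8 → best response Soy.
Farm 2 against Soy: payoffs 9, 5, 0 → best response Soy.
Farm 2 against Wheat: payoffs 8, -6, -3 → best response Soy.
Mutual best responses: (Soy, Soy).

Pure NE: (Soy, Soy)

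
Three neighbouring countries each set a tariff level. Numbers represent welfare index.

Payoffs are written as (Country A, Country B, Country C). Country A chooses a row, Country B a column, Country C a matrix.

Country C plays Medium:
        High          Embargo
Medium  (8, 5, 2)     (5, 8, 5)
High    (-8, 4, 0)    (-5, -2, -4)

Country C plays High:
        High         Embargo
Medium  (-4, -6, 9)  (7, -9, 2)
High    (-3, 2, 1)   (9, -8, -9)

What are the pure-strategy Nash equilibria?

For each strategy profile, look for a profitable unilateral deviation.
(Medium, High, Medium): Country B can switch to Embargo (5 → 8). Not NE.
(Medium, High, High): Country A can switch to High (-4 → -3). Not NE.
(Medium, Embargo, Medium): Country A gets 5, best alternative -5; Country B gets 8, best alternative 5; Country C gets 5, best alternative 2. No profitable deviation — NE.
(Medium, Embargo, High): Country A can switch to High (7 → 9). Not NE.
(High, High, Medium): Country A can switch to Medium (-8 → 8). Not NE.
(High, High, High): Country A gets -3, best alternative -4; Country B gets 2, best alternative -8; Country C gets 1, best alternative 0. No profitable deviation — NE.
(High, Embargo, Medium): Country A can switch to Medium (-5 → 5). Not NE.
(High, Embargo, High): Country B can switch to High (-8 → 2). Not NE.

The pure Nash equilibria are (Medium, Embargo, Medium); (High, High, High).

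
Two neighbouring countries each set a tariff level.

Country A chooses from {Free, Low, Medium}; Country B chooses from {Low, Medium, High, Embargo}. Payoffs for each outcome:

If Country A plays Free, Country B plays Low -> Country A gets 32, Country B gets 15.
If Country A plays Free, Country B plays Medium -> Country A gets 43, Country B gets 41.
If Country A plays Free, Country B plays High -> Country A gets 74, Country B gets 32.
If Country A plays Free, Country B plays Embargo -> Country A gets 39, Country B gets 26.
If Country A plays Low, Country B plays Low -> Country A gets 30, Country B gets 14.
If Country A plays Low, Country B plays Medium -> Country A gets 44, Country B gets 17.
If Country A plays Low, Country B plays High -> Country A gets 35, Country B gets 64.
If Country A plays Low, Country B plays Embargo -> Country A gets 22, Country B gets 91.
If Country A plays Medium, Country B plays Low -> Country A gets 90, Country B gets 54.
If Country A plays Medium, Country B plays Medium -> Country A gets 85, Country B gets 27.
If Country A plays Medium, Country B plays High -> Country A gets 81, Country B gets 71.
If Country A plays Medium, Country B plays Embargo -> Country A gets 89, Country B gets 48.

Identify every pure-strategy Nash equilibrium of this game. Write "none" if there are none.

Pure NE: (Medium, High)

(Free, Low): Country A can switch to Medium (32 → 90). Not NE.
(Free, Medium): Country A can switch to Low (43 → 44). Not NE.
(Free, High): Country A can switch to Medium (74 → 81). Not NE.
(Free, Embargo): Country A can switch to Medium (39 → 89). Not NE.
(Low, Low): Country A can switch to Free (30 → 32). Not NE.
(Low, Medium): Country A can switch to Medium (44 → 85). Not NE.
(Low, High): Country A can switch to Free (35 → 74). Not NE.
(Low, Embargo): Country A can switch to Free (22 → 39). Not NE.
(Medium, Low): Country B can switch to High (54 → 71). Not NE.
(Medium, Medium): Country B can switch to Low (27 → 54). Not NE.
(Medium, High): Country A gets 81, best alternative 74; Country B gets 71, best alternative 54. No profitable deviation — NE.
(The remaining 1 profile has a profitable deviation by the same check.)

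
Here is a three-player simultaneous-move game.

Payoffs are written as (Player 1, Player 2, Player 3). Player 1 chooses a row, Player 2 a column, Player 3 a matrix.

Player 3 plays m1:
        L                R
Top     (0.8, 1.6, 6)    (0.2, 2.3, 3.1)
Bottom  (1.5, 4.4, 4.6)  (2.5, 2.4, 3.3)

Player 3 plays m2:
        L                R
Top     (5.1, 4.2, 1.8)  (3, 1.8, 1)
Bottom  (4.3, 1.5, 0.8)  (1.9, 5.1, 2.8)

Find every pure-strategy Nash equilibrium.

The unique pure-strategy Nash equilibrium is (Bottom, L, m1).

(Top, L, m1): Player 1 can switch to Bottom (0.8 → 1.5). Not NE.
(Top, L, m2): Player 3 can switch to m1 (1.8 → 6). Not NE.
(Top, R, m1): Player 1 can switch to Bottom (0.2 → 2.5). Not NE.
(Top, R, m2): Player 2 can switch to L (1.8 → 4.2). Not NE.
(Bottom, L, m1): Player 1 gets 1.5, best alternative 0.8; Player 2 gets 4.4, best alternative 2.4; Player 3 gets 4.6, best alternative 0.8. No profitable deviation — NE.
(Bottom, L, m2): Player 1 can switch to Top (4.3 → 5.1). Not NE.
(Bottom, R, m1): Player 2 can switch to L (2.4 → 4.4). Not NE.
(The remaining 1 profile has a profitable deviation by the same check.)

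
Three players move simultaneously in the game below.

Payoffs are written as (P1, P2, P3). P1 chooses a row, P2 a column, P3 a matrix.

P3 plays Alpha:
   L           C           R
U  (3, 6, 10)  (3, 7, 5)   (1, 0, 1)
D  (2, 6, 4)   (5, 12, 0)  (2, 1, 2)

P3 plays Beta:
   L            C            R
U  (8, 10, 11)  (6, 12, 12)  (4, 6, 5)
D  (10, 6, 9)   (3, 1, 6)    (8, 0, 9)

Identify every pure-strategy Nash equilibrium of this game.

(U, C, Beta), (D, L, Beta)

P1 against (L, Alpha): payoffs 3, 2 → best response U.
P1 against (L, Beta): payoffs 8, 10 → best response D.
P1 against (C, Alpha): payoffs 3, 5 → best response D.
P1 against (C, Beta): payoffs 6, 3 → best response U.
P1 against (R, Alpha): payoffs 1, 2 → best response D.
P1 against (R, Beta): payoffs 4, 8 → best response D.
P2 against (U, Alpha): payoffs 6, 7, 0 → best response C.
P2 against (U, Beta): payoffs 10, 12, 6 → best response C.
P2 against (D, Alpha): payoffs 6, 12, 1 → best response C.
P2 against (D, Beta): payoffs 6, 1, 0 → best response L.
P3 against (U, L): payoffs 10, 11 → best response Beta.
P3 against (U, C): payoffs 5, 12 → best response Beta.
P3 against (U, R): payoffs 1, 5 → best response Beta.
P3 against (D, L): payoffs 4, 9 → best response Beta.
P3 against (D, C): payoffs 0, 6 → best response Beta.
P3 against (D, R): payoffs 2, 9 → best response Beta.
Mutual best responses: (U, C, Beta); (D, L, Beta).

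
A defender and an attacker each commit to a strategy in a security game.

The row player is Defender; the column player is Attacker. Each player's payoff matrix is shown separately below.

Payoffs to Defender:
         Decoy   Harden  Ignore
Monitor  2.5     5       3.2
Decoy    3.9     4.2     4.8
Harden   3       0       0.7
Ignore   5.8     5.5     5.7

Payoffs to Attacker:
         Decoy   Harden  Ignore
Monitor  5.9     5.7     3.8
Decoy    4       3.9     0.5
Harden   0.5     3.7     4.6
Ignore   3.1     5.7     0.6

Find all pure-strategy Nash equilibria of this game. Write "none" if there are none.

Defender against Decoy: payoffs 2.5, 3.9, 3, 5.8 → best response Ignore.
Defender against Harden: payoffs 5, 4.2, 0, 5.5 → best response Ignore.
Defender against Ignore: payoffs 3.2, 4.8, 0.7, 5.7 → best response Ignore.
Attacker against Monitor: payoffs 5.9, 5.7, 3.8 → best response Decoy.
Attacker against Decoy: payoffs 4, 3.9, 0.5 → best response Decoy.
Attacker against Harden: payoffs 0.5, 3.7, 4.6 → best response Ignore.
Attacker against Ignore: payoffs 3.1, 5.7, 0.6 → best response Harden.
Mutual best responses: (Ignore, Harden).

Pure NE: (Ignore, Harden)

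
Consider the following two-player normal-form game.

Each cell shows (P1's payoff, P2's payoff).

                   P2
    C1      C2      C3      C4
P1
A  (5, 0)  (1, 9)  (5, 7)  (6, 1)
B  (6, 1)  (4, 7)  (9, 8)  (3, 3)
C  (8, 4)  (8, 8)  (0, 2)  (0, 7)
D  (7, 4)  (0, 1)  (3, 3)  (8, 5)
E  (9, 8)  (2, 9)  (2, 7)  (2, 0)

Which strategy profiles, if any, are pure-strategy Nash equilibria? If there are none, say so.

(B, C3), (C, C2), (D, C4)

P1 against C1: payoffs 5, 6, 8, 7, 9 → best response E.
P1 against C2: payoffs 1, 4, 8, 0, 2 → best response C.
P1 against C3: payoffs 5, 9, 0, 3, 2 → best response B.
P1 against C4: payoffs 6, 3, 0, 8, 2 → best response D.
P2 against A: payoffs 0, 9, 7, 1 → best response C2.
P2 against B: payoffs 1, 7, 8, 3 → best response C3.
P2 against C: payoffs 4, 8, 2, 7 → best response C2.
P2 against D: payoffs 4, 1, 3, 5 → best response C4.
P2 against E: payoffs 8, 9, 7, 0 → best response C2.
Mutual best responses: (B, C3); (C, C2); (D, C4).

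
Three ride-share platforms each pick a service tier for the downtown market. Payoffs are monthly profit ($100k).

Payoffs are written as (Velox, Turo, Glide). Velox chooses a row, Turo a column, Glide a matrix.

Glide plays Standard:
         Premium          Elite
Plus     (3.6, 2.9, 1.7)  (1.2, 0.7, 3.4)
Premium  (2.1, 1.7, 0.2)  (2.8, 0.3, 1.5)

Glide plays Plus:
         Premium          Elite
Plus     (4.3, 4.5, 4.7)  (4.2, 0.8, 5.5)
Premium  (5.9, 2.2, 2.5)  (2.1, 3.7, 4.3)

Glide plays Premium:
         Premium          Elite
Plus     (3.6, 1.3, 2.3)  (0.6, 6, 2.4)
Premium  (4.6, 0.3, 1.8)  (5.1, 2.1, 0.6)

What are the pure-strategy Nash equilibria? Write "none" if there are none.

For each player, find the best response to each opponent profile; mutual best responses are the pure NE.
Velox against (Premium, Standard): payoffs 3.6, 2.1 → best response Plus.
Velox against (Premium, Plus): payoffs 4.3, 5.9 → best response Premium.
Velox against (Premium, Premium): payoffs 3.6, 4.6 → best response Premium.
Velox against (Elite, Standard): payoffs 1.2, 2.8 → best response Premium.
Velox against (Elite, Plus): payoffs 4.2, 2.1 → best response Plus.
Velox against (Elite, Premium): payoffs 0.6, 5.1 → best response Premium.
Turo against (Plus, Standard): payoffs 2.9, 0.7 → best response Premium.
Turo against (Plus, Plus): payoffs 4.5, 0.8 → best response Premium.
Turo against (Plus, Premium): payoffs 1.3, 6 → best response Elite.
Turo against (Premium, Standard): payoffs 1.7, 0.3 → best response Premium.
Turo against (Premium, Plus): payoffs 2.2, 3.7 → best response Elite.
Turo against (Premium, Premium): payoffs 0.3, 2.1 → best response Elite.
Glide against (Plus, Premium): payoffs 1.7, 4.7, 2.3 → best response Plus.
Glide against (Plus, Elite): payoffs 3.4, 5.5, 2.4 → best response Plus.
Glide against (Premium, Premium): payoffs 0.2, 2.5, 1.8 → best response Plus.
Glide against (Premium, Elite): payoffs 1.5, 4.3, 0.6 → best response Plus.
No profile is a mutual best response for all players.

There is no pure-strategy Nash equilibrium.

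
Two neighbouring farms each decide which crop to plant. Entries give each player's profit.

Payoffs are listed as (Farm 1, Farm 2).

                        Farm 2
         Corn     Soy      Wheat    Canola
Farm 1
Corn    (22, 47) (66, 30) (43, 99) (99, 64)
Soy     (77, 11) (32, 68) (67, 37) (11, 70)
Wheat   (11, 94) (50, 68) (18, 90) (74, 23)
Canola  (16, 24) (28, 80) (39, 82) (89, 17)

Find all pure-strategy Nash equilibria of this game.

No pure-strategy Nash equilibrium.

For each strategy profile, look for a profitable unilateral deviation.
(Corn, Corn): Farm 1 can switch to Soy (22 → 77). Not NE.
(Corn, Soy): Farm 2 can switch to Corn (30 → 47). Not NE.
(Corn, Wheat): Farm 1 can switch to Soy (43 → 67). Not NE.
(Corn, Canola): Farm 2 can switch to Wheat (64 → 99). Not NE.
(Soy, Corn): Farm 2 can switch to Soy (11 → 68). Not NE.
(Soy, Soy): Farm 1 can switch to Corn (32 → 66). Not NE.
(Soy, Wheat): Farm 2 can switch to Soy (37 → 68). Not NE.
(Soy, Canola): Farm 1 can switch to Corn (11 → 99). Not NE.
(Wheat, Corn): Farm 1 can switch to Corn (11 → 22). Not NE.
(Wheat, Soy): Farm 1 can switch to Corn (50 → 66). Not NE.
(Wheat, Wheat): Farm 1 can switch to Corn (18 → 43). Not NE.
(Wheat, Canola): Farm 1 can switch to Corn (74 → 99). Not NE.
(The remaining 4 profiles each have a profitable deviation by the same check.)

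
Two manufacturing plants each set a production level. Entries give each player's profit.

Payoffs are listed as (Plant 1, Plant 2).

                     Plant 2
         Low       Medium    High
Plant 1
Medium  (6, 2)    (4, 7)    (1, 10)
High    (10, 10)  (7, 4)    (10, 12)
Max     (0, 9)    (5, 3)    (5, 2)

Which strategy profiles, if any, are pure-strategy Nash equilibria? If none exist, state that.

The unique pure-strategy Nash equilibrium is (High, High).

For each strategy profile, look for a profitable unilateral deviation.
(Medium, Low): Plant 1 can switch to High (6 → 10). Not NE.
(Medium, Medium): Plant 1 can switch to High (4 → 7). Not NE.
(Medium, High): Plant 1 can switch to High (1 → 10). Not NE.
(High, Low): Plant 2 can switch to High (10 → 12). Not NE.
(High, Medium): Plant 2 can switch to Low (4 → 10). Not NE.
(High, High): Plant 1 gets 10, best alternative 5; Plant 2 gets 12, best alternative 10. No profitable deviation — NE.
(Max, Low): Plant 1 can switch to Medium (0 → 6). Not NE.
(Max, Medium): Plant 1 can switch to High (5 → 7). Not NE.
(Max, High): Plant 1 can switch to High (5 → 10). Not NE.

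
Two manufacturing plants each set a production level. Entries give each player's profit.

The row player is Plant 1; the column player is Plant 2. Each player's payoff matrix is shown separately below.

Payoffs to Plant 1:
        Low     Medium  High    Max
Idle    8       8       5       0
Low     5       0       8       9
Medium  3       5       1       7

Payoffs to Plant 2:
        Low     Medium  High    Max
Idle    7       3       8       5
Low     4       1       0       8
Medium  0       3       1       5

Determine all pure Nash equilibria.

(Low, Max)

For each strategy profile, look for a profitable unilateral deviation.
(Idle, Low): Plant 2 can switch to High (7 → 8). Not NE.
(Idle, Medium): Plant 2 can switch to Low (3 → 7). Not NE.
(Idle, High): Plant 1 can switch to Low (5 → 8). Not NE.
(Idle, Max): Plant 1 can switch to Low (0 → 9). Not NE.
(Low, Low): Plant 1 can switch to Idle (5 → 8). Not NE.
(Low, Medium): Plant 1 can switch to Idle (0 → 8). Not NE.
(Low, High): Plant 2 can switch to Low (0 → 4). Not NE.
(Low, Max): Plant 1 gets 9, best alternative 7; Plant 2 gets 8, best alternative 4. No profitable deviation — NE.
(Medium, Low): Plant 1 can switch to Idle (3 → 8). Not NE.
(The remaining 3 profiles each have a profitable deviation by the same check.)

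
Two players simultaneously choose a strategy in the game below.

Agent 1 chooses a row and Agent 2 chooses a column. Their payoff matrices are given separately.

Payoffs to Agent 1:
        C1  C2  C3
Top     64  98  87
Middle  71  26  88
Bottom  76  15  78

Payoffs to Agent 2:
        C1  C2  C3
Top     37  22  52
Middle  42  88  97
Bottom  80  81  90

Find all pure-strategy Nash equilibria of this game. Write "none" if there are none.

The unique pure-strategy Nash equilibrium is (Middle, C3).

For each strategy profile, look for a profitable unilateral deviation.
(Top, C1): Agent 1 can switch to Middle (64 → 71). Not NE.
(Top, C2): Agent 2 can switch to C1 (22 → 37). Not NE.
(Top, C3): Agent 1 can switch to Middle (87 → 88). Not NE.
(Middle, C1): Agent 1 can switch to Bottom (71 → 76). Not NE.
(Middle, C2): Agent 1 can switch to Top (26 → 98). Not NE.
(Middle, C3): Agent 1 gets 88, best alternative 87; Agent 2 gets 97, best alternative 88. No profitable deviation — NE.
(Bottom, C1): Agent 2 can switch to C2 (80 → 81). Not NE.
(Bottom, C2): Agent 1 can switch to Top (15 → 98). Not NE.
(Bottom, C3): Agent 1 can switch to Top (78 → 87). Not NE.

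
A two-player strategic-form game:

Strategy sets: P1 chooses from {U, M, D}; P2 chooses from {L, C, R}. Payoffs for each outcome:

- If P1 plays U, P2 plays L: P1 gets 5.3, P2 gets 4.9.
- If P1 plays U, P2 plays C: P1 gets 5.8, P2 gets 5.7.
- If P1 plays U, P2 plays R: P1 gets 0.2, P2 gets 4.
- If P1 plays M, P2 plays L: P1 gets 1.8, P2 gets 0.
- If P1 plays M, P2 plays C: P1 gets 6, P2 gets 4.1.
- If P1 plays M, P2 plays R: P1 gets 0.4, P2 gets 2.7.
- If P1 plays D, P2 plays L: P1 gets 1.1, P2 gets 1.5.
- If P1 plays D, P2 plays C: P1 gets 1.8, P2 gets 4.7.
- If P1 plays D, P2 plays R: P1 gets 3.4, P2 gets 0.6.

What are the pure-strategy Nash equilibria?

(U, L): P2 can switch to C (4.9 → 5.7). Not NE.
(U, C): P1 can switch to M (5.8 → 6). Not NE.
(U, R): P1 can switch to M (0.2 → 0.4). Not NE.
(M, L): P1 can switch to U (1.8 → 5.3). Not NE.
(M, C): P1 gets 6, best alternative 5.8; P2 gets 4.1, best alternative 2.7. No profitable deviation — NE.
(M, R): P1 can switch to D (0.4 → 3.4). Not NE.
(D, L): P1 can switch to U (1.1 → 5.3). Not NE.
(D, C): P1 can switch to U (1.8 → 5.8). Not NE.
(D, R): P2 can switch to L (0.6 → 1.5). Not NE.

(M, C)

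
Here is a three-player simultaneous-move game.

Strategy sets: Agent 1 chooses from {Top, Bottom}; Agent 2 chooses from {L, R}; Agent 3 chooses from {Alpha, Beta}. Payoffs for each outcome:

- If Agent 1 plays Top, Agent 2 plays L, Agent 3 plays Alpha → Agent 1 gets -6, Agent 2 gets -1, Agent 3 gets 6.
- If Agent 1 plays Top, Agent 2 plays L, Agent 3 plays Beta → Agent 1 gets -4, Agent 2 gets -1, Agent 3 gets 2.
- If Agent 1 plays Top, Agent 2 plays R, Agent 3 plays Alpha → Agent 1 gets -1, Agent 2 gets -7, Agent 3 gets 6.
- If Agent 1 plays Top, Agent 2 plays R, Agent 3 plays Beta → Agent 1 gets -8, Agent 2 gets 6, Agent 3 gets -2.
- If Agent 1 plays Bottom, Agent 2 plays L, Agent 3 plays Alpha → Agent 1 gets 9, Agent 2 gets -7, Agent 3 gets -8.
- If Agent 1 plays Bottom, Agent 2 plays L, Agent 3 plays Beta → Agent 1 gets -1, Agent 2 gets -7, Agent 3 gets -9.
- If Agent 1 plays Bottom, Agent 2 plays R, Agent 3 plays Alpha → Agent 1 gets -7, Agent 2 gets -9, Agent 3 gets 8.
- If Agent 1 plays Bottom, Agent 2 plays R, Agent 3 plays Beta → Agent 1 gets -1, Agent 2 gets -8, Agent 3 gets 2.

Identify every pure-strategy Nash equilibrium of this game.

Agent 1 against (L, Alpha): payoffs -6, 9 → best response Bottom.
Agent 1 against (L, Beta): payoffs -4, -1 → best response Bottom.
Agent 1 against (R, Alpha): payoffs -1, -7 → best response Top.
Agent 1 against (R, Beta): payoffs -8, -1 → best response Bottom.
Agent 2 against (Top, Alpha): payoffs -1, -7 → best response L.
Agent 2 against (Top, Beta): payoffs -1, 6 → best response R.
Agent 2 against (Bottom, Alpha): payoffs -7, -9 → best response L.
Agent 2 against (Bottom, Beta): payoffs -7, -8 → best response L.
Agent 3 against (Top, L): payoffs 6, 2 → best response Alpha.
Agent 3 against (Top, R): payoffs 6, -2 → best response Alpha.
Agent 3 against (Bottom, L): payoffs -8, -9 → best response Alpha.
Agent 3 against (Bottom, R): payoffs 8, 2 → best response Alpha.
Mutual best responses: (Bottom, L, Alpha).

(Bottom, L, Alpha)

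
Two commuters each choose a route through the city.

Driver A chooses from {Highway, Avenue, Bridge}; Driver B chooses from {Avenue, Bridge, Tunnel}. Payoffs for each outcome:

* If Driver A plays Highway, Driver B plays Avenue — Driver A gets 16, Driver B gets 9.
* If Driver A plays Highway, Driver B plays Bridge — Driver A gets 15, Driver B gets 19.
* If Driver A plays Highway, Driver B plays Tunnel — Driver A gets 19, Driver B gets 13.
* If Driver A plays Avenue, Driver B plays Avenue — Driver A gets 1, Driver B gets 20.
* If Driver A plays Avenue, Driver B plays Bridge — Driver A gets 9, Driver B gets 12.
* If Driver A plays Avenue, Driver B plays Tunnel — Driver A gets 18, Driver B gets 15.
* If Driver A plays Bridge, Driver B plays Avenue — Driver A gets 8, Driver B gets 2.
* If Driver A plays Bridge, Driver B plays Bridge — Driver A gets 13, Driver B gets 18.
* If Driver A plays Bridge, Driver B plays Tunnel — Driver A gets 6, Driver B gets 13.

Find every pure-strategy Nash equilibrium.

(Highway, Avenue): Driver B can switch to Bridge (9 → 19). Not NE.
(Highway, Bridge): Driver A gets 15, best alternative 13; Driver B gets 19, best alternative 13. No profitable deviation — NE.
(Highway, Tunnel): Driver B can switch to Bridge (13 → 19). Not NE.
(Avenue, Avenue): Driver A can switch to Highway (1 → 16). Not NE.
(Avenue, Bridge): Driver A can switch to Highway (9 → 15). Not NE.
(Avenue, Tunnel): Driver A can switch to Highway (18 → 19). Not NE.
(Bridge, Avenue): Driver A can switch to Highway (8 → 16). Not NE.
(Bridge, Bridge): Driver A can switch to Highway (13 → 15). Not NE.
(Bridge, Tunnel): Driver A can switch to Highway (6 → 19). Not NE.

The unique pure-strategy Nash equilibrium is (Highway, Bridge).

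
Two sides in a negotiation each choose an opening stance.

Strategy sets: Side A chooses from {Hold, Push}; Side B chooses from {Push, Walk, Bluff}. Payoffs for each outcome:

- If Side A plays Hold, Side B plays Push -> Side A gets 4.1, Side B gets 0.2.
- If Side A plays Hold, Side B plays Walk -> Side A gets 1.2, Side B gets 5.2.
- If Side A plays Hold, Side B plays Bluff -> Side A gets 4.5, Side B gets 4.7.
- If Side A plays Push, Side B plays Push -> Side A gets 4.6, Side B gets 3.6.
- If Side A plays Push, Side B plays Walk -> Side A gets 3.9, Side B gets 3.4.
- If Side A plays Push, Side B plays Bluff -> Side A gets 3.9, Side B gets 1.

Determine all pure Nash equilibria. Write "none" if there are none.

Side A against Push: payoffs 4.1, 4.6 → best response Push.
Side A against Walk: payoffs 1.2, 3.9 → best response Push.
Side A against Bluff: payoffs 4.5, 3.9 → best response Hold.
Side B against Hold: payoffs 0.2, 5.2, 4.7 → best response Walk.
Side B against Push: payoffs 3.6, 3.4, 1 → best response Push.
Mutual best responses: (Push, Push).

Pure NE: (Push, Push)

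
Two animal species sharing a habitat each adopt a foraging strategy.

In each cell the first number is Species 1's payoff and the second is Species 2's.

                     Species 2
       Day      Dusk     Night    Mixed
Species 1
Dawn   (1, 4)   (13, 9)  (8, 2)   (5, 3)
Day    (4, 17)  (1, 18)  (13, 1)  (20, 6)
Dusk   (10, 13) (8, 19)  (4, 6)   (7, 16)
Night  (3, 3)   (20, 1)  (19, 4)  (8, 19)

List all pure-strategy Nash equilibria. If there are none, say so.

There is no pure-strategy Nash equilibrium.

Species 1 against Day: payoffs 1, 4, 10, 3 → best response Dusk.
Species 1 against Dusk: payoffs 13, 1, 8, 20 → best response Night.
Species 1 against Night: payoffs 8, 13, 4, 19 → best response Night.
Species 1 against Mixed: payoffs 5, 20, 7, 8 → best response Day.
Species 2 against Dawn: payoffs 4, 9, 2, 3 → best response Dusk.
Species 2 against Day: payoffs 17, 18, 1, 6 → best response Dusk.
Species 2 against Dusk: payoffs 13, 19, 6, 16 → best response Dusk.
Species 2 against Night: payoffs 3, 1, 4, 19 → best response Mixed.
No profile is a mutual best response for all players.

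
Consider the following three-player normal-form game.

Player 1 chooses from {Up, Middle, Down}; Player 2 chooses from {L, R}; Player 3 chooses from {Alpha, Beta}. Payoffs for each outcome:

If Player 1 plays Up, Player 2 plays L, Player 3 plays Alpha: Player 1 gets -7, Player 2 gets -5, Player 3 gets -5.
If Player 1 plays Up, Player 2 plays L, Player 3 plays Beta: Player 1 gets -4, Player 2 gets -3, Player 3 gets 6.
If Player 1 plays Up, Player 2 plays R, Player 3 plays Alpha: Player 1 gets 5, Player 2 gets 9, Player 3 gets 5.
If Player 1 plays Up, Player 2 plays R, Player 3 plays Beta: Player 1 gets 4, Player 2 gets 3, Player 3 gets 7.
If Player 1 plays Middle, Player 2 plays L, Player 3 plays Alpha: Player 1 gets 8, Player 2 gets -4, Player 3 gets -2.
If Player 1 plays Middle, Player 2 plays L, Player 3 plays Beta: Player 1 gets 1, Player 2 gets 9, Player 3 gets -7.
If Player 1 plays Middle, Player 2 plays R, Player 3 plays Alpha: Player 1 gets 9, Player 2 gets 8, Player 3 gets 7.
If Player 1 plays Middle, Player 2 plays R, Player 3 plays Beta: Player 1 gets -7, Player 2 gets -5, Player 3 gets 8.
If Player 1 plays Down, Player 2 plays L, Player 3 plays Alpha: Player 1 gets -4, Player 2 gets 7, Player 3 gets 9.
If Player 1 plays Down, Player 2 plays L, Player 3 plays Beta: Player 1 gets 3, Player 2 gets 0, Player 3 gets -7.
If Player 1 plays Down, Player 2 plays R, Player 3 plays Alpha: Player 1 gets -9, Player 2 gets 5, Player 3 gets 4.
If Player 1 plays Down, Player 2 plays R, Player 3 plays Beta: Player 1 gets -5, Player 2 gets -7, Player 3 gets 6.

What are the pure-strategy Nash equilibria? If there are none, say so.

Player 1 against (L, Alpha): payoffs -7, 8, -4 → best response Middle.
Player 1 against (L, Beta): payoffs -4, 1, 3 → best response Down.
Player 1 against (R, Alpha): payoffs 5, 9, -9 → best response Middle.
Player 1 against (R, Beta): payoffs 4, -7, -5 → best response Up.
Player 2 against (Up, Alpha): payoffs -5, 9 → best response R.
Player 2 against (Up, Beta): payoffs -3, 3 → best response R.
Player 2 against (Middle, Alpha): payoffs -4, 8 → best response R.
Player 2 against (Middle, Beta): payoffs 9, -5 → best response L.
Player 2 against (Down, Alpha): payoffs 7, 5 → best response L.
Player 2 against (Down, Beta): payoffs 0, -7 → best response L.
Player 3 against (Up, L): payoffs -5, 6 → best response Beta.
Player 3 against (Up, R): payoffs 5, 7 → best response Beta.
Player 3 against (Middle, L): payoffs -2, -7 → best response Alpha.
Player 3 against (Middle, R): payoffs 7, 8 → best response Beta.
Player 3 against (Down, L): payoffs 9, -7 → best response Alpha.
Player 3 against (Down, R): payoffs 4, 6 → best response Beta.
Mutual best responses: (Up, R, Beta).

Pure NE: (Up, R, Beta)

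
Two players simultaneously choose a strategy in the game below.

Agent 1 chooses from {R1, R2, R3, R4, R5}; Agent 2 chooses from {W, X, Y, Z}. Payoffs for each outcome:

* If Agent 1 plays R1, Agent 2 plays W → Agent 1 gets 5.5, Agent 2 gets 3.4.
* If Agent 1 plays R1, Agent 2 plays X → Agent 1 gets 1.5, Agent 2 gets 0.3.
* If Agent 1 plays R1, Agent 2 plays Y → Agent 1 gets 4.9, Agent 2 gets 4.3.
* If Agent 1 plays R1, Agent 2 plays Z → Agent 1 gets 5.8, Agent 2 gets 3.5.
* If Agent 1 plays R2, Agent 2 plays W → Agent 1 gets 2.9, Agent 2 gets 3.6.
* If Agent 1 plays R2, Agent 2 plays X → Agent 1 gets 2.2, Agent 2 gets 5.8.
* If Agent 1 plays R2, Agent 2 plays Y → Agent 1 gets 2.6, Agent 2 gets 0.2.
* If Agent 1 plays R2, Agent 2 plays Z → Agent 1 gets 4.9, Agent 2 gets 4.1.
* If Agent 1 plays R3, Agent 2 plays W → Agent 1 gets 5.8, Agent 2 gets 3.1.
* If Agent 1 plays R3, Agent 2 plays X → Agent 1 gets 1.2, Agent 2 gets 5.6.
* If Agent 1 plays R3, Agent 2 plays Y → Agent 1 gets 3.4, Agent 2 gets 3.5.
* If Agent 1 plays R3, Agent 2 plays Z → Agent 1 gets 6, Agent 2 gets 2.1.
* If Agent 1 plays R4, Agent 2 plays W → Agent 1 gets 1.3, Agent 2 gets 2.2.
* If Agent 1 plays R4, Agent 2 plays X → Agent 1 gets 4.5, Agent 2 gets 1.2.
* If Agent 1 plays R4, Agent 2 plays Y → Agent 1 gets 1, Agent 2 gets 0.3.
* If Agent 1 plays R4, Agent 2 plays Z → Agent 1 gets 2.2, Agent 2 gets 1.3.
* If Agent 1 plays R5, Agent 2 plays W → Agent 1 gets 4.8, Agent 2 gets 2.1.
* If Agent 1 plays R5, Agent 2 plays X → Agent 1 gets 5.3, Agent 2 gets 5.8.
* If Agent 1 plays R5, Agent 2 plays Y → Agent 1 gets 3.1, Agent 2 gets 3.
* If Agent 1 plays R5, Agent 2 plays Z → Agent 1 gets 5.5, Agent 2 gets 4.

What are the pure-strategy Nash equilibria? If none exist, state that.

(R1, W): Agent 1 can switch to R3 (5.5 → 5.8). Not NE.
(R1, X): Agent 1 can switch to R2 (1.5 → 2.2). Not NE.
(R1, Y): Agent 1 gets 4.9, best alternative 3.4; Agent 2 gets 4.3, best alternative 3.5. No profitable deviation — NE.
(R1, Z): Agent 1 can switch to R3 (5.8 → 6). Not NE.
(R2, W): Agent 1 can switch to R1 (2.9 → 5.5). Not NE.
(R2, X): Agent 1 can switch to R4 (2.2 → 4.5). Not NE.
(R2, Y): Agent 1 can switch to R1 (2.6 → 4.9). Not NE.
(R2, Z): Agent 1 can switch to R1 (4.9 → 5.8). Not NE.
(R3, W): Agent 2 can switch to X (3.1 → 5.6). Not NE.
(R3, X): Agent 1 can switch to R1 (1.2 → 1.5). Not NE.
(R3, Y): Agent 1 can switch to R1 (3.4 → 4.9). Not NE.
(R3, Z): Agent 2 can switch to W (2.1 → 3.1). Not NE.
(R4, W): Agent 1 can switch to R1 (1.3 → 5.5). Not NE.
(R5, X): Agent 1 gets 5.3, best alternative 4.5; Agent 2 gets 5.8, best alternative 4. No profitable deviation — NE.
(The remaining 6 profiles each have a profitable deviation by the same check.)

Pure-strategy Nash equilibria: (R1, Y); (R5, X)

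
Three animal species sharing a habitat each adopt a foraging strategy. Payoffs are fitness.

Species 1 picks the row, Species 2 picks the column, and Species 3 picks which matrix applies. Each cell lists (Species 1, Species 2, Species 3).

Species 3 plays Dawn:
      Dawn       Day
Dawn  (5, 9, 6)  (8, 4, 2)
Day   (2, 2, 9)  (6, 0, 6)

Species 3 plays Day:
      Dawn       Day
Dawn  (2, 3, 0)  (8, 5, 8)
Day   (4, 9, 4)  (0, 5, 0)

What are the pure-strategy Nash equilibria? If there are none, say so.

Species 1 against (Dawn, Dawn): payoffs 5, 2 → best response Dawn.
Species 1 against (Dawn, Day): payoffs 2, 4 → best response Day.
Species 1 against (Day, Dawn): payoffs 8, 6 → best response Dawn.
Species 1 against (Day, Day): payoffs 8, 0 → best response Dawn.
Species 2 against (Dawn, Dawn): payoffs 9, 4 → best response Dawn.
Species 2 against (Dawn, Day): payoffs 3, 5 → best response Day.
Species 2 against (Day, Dawn): payoffs 2, 0 → best response Dawn.
Species 2 against (Day, Day): payoffs 9, 5 → best response Dawn.
Species 3 against (Dawn, Dawn): payoffs 6, 0 → best response Dawn.
Species 3 against (Dawn, Day): payoffs 2, 8 → best response Day.
Species 3 against (Day, Dawn): payoffs 9, 4 → best response Dawn.
Species 3 against (Day, Day): payoffs 6, 0 → best response Dawn.
Mutual best responses: (Dawn, Dawn, Dawn); (Dawn, Day, Day).

(Dawn, Dawn, Dawn) and (Dawn, Day, Day)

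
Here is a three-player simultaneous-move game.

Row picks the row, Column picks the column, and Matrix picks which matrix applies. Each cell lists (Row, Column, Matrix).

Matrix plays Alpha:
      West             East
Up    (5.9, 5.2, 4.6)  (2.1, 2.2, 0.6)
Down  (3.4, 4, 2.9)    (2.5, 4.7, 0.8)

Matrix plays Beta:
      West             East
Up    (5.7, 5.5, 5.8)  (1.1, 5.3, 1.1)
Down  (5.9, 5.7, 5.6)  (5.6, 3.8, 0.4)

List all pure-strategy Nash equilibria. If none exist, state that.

Pure-strategy Nash equilibria: (Down, West, Beta) and (Down, East, Alpha)

Row against (West, Alpha): payoffs 5.9, 3.4 → best response Up.
Row against (West, Beta): payoffs 5.7, 5.9 → best response Down.
Row against (East, Alpha): payoffs 2.1, 2.5 → best response Down.
Row against (East, Beta): payoffs 1.1, 5.6 → best response Down.
Column against (Up, Alpha): payoffs 5.2, 2.2 → best response West.
Column against (Up, Beta): payoffs 5.5, 5.3 → best response West.
Column against (Down, Alpha): payoffs 4, 4.7 → best response East.
Column against (Down, Beta): payoffs 5.7, 3.8 → best response West.
Matrix against (Up, West): payoffs 4.6, 5.8 → best response Beta.
Matrix against (Up, East): payoffs 0.6, 1.1 → best response Beta.
Matrix against (Down, West): payoffs 2.9, 5.6 → best response Beta.
Matrix against (Down, East): payoffs 0.8, 0.4 → best response Alpha.
Mutual best responses: (Down, West, Beta); (Down, East, Alpha).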